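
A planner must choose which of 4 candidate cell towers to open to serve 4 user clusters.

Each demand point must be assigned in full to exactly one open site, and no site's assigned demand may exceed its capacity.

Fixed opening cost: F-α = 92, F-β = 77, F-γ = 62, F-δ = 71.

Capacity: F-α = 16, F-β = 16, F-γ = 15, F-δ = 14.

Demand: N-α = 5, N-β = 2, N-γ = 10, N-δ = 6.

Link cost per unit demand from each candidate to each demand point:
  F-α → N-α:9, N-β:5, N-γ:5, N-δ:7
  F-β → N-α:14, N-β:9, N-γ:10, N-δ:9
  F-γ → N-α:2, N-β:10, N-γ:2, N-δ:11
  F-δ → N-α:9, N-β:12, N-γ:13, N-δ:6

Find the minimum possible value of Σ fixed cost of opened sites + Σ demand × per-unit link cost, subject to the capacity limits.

Open {F-γ, F-δ}; cheapest assignment that respects the capacities:
  F-γ (cap 15, load 15): N-α, N-γ — cost 5×2 + 10×2 = 30
  F-δ (cap 14, load 8): N-β, N-δ — cost 2×12 + 6×6 = 60
  Shipping 90, fixed 133 → total 223.
  Any other capacity-feasible assignment to {F-γ, F-δ} ships for at least 90.
Compare {F-α, F-γ}: its best feasible assignment gives total 236.
Compare {F-β, F-γ}: its best feasible assignment gives total 241.
Every other set of open sites that can feasibly serve all demand totals ≥ 236 even under its best assignment. Minimum: 223.

223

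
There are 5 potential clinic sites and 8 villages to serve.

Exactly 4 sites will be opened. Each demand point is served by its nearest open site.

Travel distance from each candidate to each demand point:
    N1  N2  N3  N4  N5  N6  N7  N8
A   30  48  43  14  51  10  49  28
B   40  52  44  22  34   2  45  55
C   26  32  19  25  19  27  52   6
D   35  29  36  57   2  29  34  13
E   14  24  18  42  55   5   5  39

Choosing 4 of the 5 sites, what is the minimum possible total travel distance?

88

Open {A, C, D, E}.
  N1→E 14, N2→E 24, N3→E 18, N4→A 14, N5→D 2, N6→E 5, N7→E 5, N8→C 6  ⇒ total 88.
Compare {A, B, D, E}: total 92.
Compare {B, C, D, E}: total 93.
No size-4 selection does better; minimum is 88.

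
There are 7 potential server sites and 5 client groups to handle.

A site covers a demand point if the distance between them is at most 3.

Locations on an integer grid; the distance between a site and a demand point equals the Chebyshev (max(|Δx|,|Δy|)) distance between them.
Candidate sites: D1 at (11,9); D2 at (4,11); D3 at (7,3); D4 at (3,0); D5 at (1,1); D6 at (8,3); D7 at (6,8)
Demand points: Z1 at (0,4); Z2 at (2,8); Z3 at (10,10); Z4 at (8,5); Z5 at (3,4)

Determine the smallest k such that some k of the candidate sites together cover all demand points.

Coverage sets (demand points within 3 of each site):
  D1: {Z3}
  D2: {Z2}
  D3: {Z4}
  D4: {}
  D5: {Z1, Z5}
  D6: {Z4}
  D7: {Z4}
No 3 sites suffice: every size-3 union leaves at least one demand point uncovered.
But {D1, D2, D3, D5} covers everything, so the minimum is 4.

4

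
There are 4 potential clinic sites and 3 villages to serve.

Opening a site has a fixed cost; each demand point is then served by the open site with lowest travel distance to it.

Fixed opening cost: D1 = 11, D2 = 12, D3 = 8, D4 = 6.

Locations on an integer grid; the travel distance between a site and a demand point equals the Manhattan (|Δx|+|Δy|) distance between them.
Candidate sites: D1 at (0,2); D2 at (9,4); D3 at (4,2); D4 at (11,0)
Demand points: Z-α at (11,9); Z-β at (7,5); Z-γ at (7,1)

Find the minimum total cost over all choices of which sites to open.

27

Open {D2}: assign each demand point to its cheapest open site.
  Z-α→D2 7, Z-β→D2 3, Z-γ→D2 5
  travel distance 15, fixed 12 → total 27.
Compare {D4}: travel distance 23 + fixed 6 = 29.
Compare {D3}: travel distance 24 + fixed 8 = 32.
Compare {D2, D4}: travel distance 15 + fixed 18 = 33.
All other subsets cost ≥ 29. Minimum total cost: 27.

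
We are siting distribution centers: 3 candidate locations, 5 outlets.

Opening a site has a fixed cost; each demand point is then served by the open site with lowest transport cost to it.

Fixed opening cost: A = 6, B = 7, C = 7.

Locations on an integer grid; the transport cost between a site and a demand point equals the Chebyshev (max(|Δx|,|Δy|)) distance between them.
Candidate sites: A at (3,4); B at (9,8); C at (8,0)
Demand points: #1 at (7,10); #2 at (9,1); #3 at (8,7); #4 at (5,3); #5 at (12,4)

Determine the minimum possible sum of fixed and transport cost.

Open {B, C}: assign each demand point to its cheapest open site.
  #1→B 2, #2→C 1, #3→B 1, #4→C 3, #5→B 4
  transport cost 11, fixed 14 → total 25.
Compare {B}: transport cost 19 + fixed 7 = 26.
Compare {A, B}: transport cost 15 + fixed 13 = 28.
Compare {A, B, C}: transport cost 10 + fixed 20 = 30.
All other subsets cost ≥ 26. Minimum total cost: 25.

25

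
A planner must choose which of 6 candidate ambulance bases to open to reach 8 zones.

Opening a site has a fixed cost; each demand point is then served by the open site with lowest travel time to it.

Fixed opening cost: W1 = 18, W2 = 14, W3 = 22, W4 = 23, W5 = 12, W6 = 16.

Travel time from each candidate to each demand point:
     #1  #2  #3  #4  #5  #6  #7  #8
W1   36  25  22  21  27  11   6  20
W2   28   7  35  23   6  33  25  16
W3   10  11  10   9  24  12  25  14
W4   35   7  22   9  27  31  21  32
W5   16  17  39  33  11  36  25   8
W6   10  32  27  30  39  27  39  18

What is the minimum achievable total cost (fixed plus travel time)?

Open {W1, W2, W3}: assign each demand point to its cheapest open site.
  #1→W3 10, #2→W2 7, #3→W3 10, #4→W3 9, #5→W2 6, #6→W1 11, #7→W1 6, #8→W3 14
  travel time 73, fixed 54 → total 127.
Compare {W1, W3, W5}: travel time 76 + fixed 52 = 128.
Compare {W2, W3}: travel time 93 + fixed 36 = 129.
Compare {W3, W5}: travel time 96 + fixed 34 = 130.
All other subsets cost ≥ 128. Minimum total cost: 127.

127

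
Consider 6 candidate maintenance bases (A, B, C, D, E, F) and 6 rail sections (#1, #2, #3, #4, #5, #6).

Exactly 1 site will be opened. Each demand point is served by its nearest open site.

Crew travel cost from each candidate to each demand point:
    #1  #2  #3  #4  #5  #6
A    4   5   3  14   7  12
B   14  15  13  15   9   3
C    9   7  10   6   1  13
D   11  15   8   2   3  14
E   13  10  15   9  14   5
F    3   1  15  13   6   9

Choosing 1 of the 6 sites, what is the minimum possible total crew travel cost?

45

Open {A}.
  #1→A 4, #2→A 5, #3→A 3, #4→A 14, #5→A 7, #6→A 12  ⇒ total 45.
Compare {C}: total 46.
Compare {F}: total 47.
No size-1 selection does better; minimum is 45.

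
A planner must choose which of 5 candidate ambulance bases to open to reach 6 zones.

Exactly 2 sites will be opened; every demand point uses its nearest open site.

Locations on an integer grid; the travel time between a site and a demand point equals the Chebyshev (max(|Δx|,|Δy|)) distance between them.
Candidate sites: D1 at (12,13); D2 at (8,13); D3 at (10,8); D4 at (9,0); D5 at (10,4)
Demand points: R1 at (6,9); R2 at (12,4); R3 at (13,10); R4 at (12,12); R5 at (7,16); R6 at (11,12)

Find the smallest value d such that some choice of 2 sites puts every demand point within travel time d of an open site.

4

Open {D2, D3}.
  Farthest demand point is R1 at travel time 4 (to D2); all others are ≤ 4.
With {D1, D3} the worst case is 5.
With {D1, D5} the worst case is 5.
No size-2 selection achieves below 4.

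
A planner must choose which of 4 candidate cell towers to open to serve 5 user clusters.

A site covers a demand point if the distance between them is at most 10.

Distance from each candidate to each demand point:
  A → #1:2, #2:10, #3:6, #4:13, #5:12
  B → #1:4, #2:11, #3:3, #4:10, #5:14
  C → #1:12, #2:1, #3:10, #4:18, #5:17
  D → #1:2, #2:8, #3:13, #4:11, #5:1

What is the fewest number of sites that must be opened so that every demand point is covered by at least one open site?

2

Coverage sets (demand points within 10 of each site):
  A: {#1, #2, #3}
  B: {#1, #3, #4}
  C: {#2, #3}
  D: {#1, #2, #5}
No single site covers all 5 demand points.
But {B, D} covers everything, so the minimum is 2.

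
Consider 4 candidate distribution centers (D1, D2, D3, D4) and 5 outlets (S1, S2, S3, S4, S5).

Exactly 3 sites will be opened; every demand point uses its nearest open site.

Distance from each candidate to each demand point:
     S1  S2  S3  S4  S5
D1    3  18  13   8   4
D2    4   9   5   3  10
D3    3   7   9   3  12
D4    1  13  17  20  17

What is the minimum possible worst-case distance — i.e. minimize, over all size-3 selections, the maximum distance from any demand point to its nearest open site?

Open {D1, D2, D3}.
  Farthest demand point is S2 at distance 7 (to D3); all others are ≤ 7.
With {D1, D2, D4} the worst case is 9.
With {D1, D3, D4} the worst case is 9.
No size-3 selection achieves below 7.

7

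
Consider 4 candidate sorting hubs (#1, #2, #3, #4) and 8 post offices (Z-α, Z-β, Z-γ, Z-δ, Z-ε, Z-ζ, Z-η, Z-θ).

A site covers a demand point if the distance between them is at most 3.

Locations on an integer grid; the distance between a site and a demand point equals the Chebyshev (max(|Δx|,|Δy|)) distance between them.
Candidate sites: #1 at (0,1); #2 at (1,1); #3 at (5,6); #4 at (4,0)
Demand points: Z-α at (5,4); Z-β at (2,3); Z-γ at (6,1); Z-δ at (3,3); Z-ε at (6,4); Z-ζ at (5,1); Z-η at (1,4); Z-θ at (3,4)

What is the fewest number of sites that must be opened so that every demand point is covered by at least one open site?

Coverage sets (demand points within 3 of each site):
  #1: {Z-β, Z-δ, Z-η, Z-θ}
  #2: {Z-β, Z-δ, Z-η, Z-θ}
  #3: {Z-α, Z-β, Z-δ, Z-ε, Z-θ}
  #4: {Z-β, Z-γ, Z-δ, Z-ζ}
No 2 sites suffice: every size-2 union leaves at least one demand point uncovered.
But {#1, #3, #4} covers everything, so the minimum is 3.

3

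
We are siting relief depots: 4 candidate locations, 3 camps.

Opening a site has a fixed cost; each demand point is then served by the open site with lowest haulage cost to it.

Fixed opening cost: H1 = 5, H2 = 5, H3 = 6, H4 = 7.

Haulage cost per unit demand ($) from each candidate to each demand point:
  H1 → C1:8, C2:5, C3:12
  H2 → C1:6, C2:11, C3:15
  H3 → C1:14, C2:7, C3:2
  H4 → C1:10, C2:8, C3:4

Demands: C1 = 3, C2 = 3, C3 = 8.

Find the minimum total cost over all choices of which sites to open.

65

Open {H1, H2, H3}: assign each demand point to its cheapest open site.
  C1→H2 3×6=18, C2→H1 3×5=15, C3→H3 8×2=16
  haulage cost 49, fixed 16 → total 65.
Compare {H1, H3}: haulage cost 55 + fixed 11 = 66.
Compare {H2, H3}: haulage cost 55 + fixed 11 = 66.
Compare {H1, H2, H3, H4}: haulage cost 49 + fixed 23 = 72.
All other subsets cost ≥ 66. Minimum total cost: 65.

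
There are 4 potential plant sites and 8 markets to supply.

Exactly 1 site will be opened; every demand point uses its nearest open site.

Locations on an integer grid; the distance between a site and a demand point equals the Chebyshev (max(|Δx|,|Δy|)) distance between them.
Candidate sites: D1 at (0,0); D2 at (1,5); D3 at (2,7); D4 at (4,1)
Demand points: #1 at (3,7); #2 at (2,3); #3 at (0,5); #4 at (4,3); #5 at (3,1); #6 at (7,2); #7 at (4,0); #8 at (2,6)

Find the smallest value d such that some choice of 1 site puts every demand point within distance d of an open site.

6

Open {D2}.
  Farthest demand point is #6 at distance 6 (to D2); all others are ≤ 6.
With {D4} the worst case is 6.
With {D1} the worst case is 7.
No size-1 selection achieves below 6.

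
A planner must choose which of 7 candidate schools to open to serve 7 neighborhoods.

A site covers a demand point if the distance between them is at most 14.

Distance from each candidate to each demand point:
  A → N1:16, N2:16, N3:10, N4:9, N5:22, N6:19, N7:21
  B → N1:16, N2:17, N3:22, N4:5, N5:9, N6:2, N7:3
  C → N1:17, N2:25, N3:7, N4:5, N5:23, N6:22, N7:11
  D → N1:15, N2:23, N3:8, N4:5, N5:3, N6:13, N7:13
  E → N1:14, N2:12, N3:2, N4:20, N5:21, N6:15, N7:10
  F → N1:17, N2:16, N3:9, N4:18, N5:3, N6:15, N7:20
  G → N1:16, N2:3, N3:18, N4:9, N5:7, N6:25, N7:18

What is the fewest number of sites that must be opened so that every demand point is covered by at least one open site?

Coverage sets (demand points within 14 of each site):
  A: {N3, N4}
  B: {N4, N5, N6, N7}
  C: {N3, N4, N7}
  D: {N3, N4, N5, N6, N7}
  E: {N1, N2, N3, N7}
  F: {N3, N5}
  G: {N2, N4, N5}
No single site covers all 7 demand points.
But {B, E} covers everything, so the minimum is 2.

2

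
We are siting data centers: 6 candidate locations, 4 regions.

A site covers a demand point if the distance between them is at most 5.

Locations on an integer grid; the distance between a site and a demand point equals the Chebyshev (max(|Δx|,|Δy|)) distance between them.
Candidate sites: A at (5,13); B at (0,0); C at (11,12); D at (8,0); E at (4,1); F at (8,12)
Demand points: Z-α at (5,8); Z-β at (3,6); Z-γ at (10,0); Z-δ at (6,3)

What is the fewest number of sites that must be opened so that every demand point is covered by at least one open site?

3

Coverage sets (demand points within 5 of each site):
  A: {Z-α}
  B: {}
  C: {}
  D: {Z-γ, Z-δ}
  E: {Z-β, Z-δ}
  F: {Z-α}
No 2 sites suffice: every size-2 union leaves at least one demand point uncovered.
But {A, D, E} covers everything, so the minimum is 3.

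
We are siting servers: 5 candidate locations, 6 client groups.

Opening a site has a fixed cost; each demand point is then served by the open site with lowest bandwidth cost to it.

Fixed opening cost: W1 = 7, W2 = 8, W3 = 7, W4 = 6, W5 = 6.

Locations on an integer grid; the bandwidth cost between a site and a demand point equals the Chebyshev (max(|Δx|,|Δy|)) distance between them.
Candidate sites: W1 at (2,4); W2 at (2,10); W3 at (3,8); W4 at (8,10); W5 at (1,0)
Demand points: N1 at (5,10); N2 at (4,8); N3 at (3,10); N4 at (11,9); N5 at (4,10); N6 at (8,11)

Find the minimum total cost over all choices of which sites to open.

24

Open {W3, W4}: assign each demand point to its cheapest open site.
  N1→W3 2, N2→W3 1, N3→W3 2, N4→W4 3, N5→W3 2, N6→W4 1
  bandwidth cost 11, fixed 13 → total 24.
Compare {W4}: bandwidth cost 20 + fixed 6 = 26.
Compare {W2, W4}: bandwidth cost 12 + fixed 14 = 26.
Compare {W3}: bandwidth cost 20 + fixed 7 = 27.
All other subsets cost ≥ 26. Minimum total cost: 24.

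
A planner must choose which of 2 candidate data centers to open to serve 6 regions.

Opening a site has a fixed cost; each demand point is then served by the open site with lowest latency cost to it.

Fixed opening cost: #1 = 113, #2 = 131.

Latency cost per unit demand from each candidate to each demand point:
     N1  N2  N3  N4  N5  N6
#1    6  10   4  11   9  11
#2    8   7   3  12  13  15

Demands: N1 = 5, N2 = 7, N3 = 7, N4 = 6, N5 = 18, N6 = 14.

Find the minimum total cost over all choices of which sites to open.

623

Open {#1}: assign each demand point to its cheapest open site.
  N1→#1 5×6=30, N2→#1 7×10=70, N3→#1 7×4=28, N4→#1 6×11=66, N5→#1 18×9=162, N6→#1 14×11=154
  latency cost 510, fixed 113 → total 623.
Compare {#1, #2}: latency cost 482 + fixed 244 = 726.
Compare {#2}: latency cost 626 + fixed 131 = 757.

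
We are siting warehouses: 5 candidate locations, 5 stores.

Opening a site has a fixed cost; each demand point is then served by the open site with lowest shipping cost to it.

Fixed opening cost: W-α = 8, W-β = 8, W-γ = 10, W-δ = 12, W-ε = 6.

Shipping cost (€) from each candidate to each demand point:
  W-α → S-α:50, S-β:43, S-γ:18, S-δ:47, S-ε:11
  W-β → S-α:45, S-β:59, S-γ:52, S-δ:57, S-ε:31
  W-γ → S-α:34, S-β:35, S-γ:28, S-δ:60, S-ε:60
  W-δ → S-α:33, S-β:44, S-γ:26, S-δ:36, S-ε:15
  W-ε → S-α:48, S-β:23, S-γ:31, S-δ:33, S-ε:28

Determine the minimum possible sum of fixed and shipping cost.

143

Open {W-α, W-γ, W-ε}: assign each demand point to its cheapest open site.
  S-α→W-γ 34, S-β→W-ε 23, S-γ→W-α 18, S-δ→W-ε 33, S-ε→W-α 11
  shipping cost 119, fixed 24 → total 143.
Compare {W-α, W-δ, W-ε}: shipping cost 118 + fixed 26 = 144.
Compare {W-α, W-ε}: shipping cost 133 + fixed 14 = 147.
Compare {W-δ, W-ε}: shipping cost 130 + fixed 18 = 148.
All other subsets cost ≥ 144. Minimum total cost: 143.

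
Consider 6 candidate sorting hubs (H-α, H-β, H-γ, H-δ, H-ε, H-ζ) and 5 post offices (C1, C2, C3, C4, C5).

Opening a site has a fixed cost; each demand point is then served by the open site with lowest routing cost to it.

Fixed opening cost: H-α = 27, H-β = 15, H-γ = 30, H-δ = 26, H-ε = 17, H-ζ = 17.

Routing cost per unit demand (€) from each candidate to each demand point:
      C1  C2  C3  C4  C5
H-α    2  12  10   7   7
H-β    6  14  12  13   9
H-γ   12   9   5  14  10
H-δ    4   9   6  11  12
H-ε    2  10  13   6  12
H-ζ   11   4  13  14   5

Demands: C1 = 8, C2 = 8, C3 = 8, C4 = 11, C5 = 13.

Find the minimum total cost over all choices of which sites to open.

283

Open {H-γ, H-ε, H-ζ}: assign each demand point to its cheapest open site.
  C1→H-ε 8×2=16, C2→H-ζ 8×4=32, C3→H-γ 8×5=40, C4→H-ε 11×6=66, C5→H-ζ 13×5=65
  routing cost 219, fixed 64 → total 283.
Compare {H-δ, H-ε, H-ζ}: routing cost 227 + fixed 60 = 287.
Compare {H-β, H-γ, H-ε, H-ζ}: routing cost 219 + fixed 79 = 298.
Compare {H-β, H-δ, H-ε, H-ζ}: routing cost 227 + fixed 75 = 302.
All other subsets cost ≥ 287. Minimum total cost: 283.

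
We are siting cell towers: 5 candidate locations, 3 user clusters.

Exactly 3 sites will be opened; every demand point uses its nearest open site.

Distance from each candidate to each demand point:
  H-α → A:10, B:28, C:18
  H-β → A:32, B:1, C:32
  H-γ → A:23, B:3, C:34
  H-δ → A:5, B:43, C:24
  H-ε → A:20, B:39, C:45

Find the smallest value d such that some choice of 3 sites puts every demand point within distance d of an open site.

Open {H-α, H-β, H-γ}.
  Farthest demand point is C at distance 18 (to H-α); all others are ≤ 18.
With {H-α, H-β, H-δ} the worst case is 18.
With {H-α, H-β, H-ε} the worst case is 18.
No size-3 selection achieves below 18.

18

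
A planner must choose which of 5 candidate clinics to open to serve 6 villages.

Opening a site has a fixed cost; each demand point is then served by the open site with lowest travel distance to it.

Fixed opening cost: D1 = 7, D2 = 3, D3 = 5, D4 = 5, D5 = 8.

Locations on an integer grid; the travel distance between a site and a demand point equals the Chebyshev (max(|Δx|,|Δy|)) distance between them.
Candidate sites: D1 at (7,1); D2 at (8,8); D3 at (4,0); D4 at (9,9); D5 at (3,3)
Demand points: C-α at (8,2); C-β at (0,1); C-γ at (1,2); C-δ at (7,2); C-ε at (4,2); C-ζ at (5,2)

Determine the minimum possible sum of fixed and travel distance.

23

Open {D3}: assign each demand point to its cheapest open site.
  C-α→D3 4, C-β→D3 4, C-γ→D3 3, C-δ→D3 3, C-ε→D3 2, C-ζ→D3 2
  travel distance 18, fixed 5 → total 23.
Compare {D5}: travel distance 17 + fixed 8 = 25.
Compare {D1, D3}: travel distance 13 + fixed 12 = 25.
Compare {D1, D5}: travel distance 10 + fixed 15 = 25.
All other subsets cost ≥ 25. Minimum total cost: 23.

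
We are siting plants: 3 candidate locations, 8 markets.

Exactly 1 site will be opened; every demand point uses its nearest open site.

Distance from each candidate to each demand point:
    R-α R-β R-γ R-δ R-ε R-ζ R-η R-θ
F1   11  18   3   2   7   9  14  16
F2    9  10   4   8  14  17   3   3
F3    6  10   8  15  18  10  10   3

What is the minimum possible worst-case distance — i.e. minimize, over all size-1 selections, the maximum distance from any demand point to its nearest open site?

17

Open {F2}.
  Farthest demand point is R-ζ at distance 17 (to F2); all others are ≤ 17.
With {F1} the worst case is 18.
With {F3} the worst case is 18.
No size-1 selection achieves below 17.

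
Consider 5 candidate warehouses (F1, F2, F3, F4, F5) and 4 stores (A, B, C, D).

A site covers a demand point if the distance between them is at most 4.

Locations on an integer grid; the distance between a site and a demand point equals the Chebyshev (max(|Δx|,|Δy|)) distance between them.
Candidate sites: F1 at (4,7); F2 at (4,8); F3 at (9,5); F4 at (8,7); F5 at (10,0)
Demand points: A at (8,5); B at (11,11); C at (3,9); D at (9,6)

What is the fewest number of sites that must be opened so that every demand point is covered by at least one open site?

Coverage sets (demand points within 4 of each site):
  F1: {A, C}
  F2: {A, C}
  F3: {A, D}
  F4: {A, B, D}
  F5: {}
No single site covers all 4 demand points.
But {F1, F4} covers everything, so the minimum is 2.

2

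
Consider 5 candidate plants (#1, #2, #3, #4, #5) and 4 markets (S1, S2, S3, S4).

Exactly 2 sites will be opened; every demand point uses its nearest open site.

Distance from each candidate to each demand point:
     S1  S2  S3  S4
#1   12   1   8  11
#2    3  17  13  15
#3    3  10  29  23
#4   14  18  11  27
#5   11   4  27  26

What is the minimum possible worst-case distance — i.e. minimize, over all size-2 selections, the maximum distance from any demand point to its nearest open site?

Open {#1, #2}.
  Farthest demand point is S4 at distance 11 (to #1); all others are ≤ 11.
With {#1, #3} the worst case is 11.
With {#1, #5} the worst case is 11.
No size-2 selection achieves below 11.

11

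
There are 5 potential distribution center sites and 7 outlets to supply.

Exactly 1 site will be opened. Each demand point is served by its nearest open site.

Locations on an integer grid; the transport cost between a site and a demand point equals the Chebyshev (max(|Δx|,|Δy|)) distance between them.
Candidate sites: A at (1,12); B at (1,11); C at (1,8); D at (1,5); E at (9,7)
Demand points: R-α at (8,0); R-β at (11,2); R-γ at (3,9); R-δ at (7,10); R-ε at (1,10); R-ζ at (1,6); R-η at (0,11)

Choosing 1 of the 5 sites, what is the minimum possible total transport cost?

33

Open {C}.
  R-α→C 8, R-β→C 10, R-γ→C 2, R-δ→C 6, R-ε→C 2, R-ζ→C 2, R-η→C 3  ⇒ total 33.
Compare {B}: total 36.
Compare {D}: total 39.
No size-1 selection does better; minimum is 33.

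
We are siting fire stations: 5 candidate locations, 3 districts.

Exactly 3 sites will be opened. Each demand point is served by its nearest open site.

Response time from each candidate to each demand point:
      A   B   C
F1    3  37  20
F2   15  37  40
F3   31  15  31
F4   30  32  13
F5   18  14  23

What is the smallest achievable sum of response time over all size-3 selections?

Open {F1, F4, F5}.
  A→F1 3, B→F5 14, C→F4 13  ⇒ total 30.
Compare {F1, F3, F4}: total 31.
Compare {F1, F2, F5}: total 37.
No size-3 selection does better; minimum is 30.

30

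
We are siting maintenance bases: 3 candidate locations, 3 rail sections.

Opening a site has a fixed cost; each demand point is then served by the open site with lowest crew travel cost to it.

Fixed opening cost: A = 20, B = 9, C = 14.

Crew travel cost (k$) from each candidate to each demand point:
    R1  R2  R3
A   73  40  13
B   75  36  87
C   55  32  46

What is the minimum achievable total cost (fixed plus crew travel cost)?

134

Open {A, C}: assign each demand point to its cheapest open site.
  R1→C 55, R2→C 32, R3→A 13
  crew travel cost 100, fixed 34 → total 134.
Compare {A, B, C}: crew travel cost 100 + fixed 43 = 143.
Compare {A}: crew travel cost 126 + fixed 20 = 146.
Compare {C}: crew travel cost 133 + fixed 14 = 147.
All other subsets cost ≥ 143. Minimum total cost: 134.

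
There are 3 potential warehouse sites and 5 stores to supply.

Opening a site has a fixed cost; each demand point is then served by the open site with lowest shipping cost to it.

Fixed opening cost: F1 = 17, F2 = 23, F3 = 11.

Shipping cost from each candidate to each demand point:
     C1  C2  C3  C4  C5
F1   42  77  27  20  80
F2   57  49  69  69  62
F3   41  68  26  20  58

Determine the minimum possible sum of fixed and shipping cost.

Open {F3}: assign each demand point to its cheapest open site.
  C1→F3 41, C2→F3 68, C3→F3 26, C4→F3 20, C5→F3 58
  shipping cost 213, fixed 11 → total 224.
Compare {F2, F3}: shipping cost 194 + fixed 34 = 228.
Compare {F1, F2}: shipping cost 200 + fixed 40 = 240.
Compare {F1, F3}: shipping cost 213 + fixed 28 = 241.
All other subsets cost ≥ 228. Minimum total cost: 224.

224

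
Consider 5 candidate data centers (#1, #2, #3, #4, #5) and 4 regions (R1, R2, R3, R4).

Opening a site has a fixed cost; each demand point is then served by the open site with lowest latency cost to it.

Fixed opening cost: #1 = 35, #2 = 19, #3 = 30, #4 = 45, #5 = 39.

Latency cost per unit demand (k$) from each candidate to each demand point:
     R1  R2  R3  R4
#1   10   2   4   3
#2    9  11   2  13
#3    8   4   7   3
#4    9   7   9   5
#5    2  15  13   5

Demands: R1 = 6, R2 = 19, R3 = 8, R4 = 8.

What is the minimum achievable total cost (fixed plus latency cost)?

180

Open {#1, #5}: assign each demand point to its cheapest open site.
  R1→#5 6×2=12, R2→#1 19×2=38, R3→#1 8×4=32, R4→#1 8×3=24
  latency cost 106, fixed 74 → total 180.
Compare {#1, #2, #5}: latency cost 90 + fixed 93 = 183.
Compare {#1, #2}: latency cost 132 + fixed 54 = 186.
Compare {#1}: latency cost 154 + fixed 35 = 189.
All other subsets cost ≥ 183. Minimum total cost: 180.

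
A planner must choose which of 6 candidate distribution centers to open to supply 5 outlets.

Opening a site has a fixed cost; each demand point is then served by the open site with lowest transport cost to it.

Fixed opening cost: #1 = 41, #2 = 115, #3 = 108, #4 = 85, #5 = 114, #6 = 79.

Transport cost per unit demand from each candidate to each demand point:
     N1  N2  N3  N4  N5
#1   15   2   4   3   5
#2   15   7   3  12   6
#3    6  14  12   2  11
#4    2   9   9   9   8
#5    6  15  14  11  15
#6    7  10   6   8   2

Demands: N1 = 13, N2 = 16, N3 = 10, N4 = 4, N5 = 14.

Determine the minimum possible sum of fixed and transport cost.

Open {#1, #4}: assign each demand point to its cheapest open site.
  N1→#4 13×2=26, N2→#1 16×2=32, N3→#1 10×4=40, N4→#1 4×3=12, N5→#1 14×5=70
  transport cost 180, fixed 126 → total 306.
Compare {#1, #6}: transport cost 203 + fixed 120 = 323.
Compare {#1, #4, #6}: transport cost 138 + fixed 205 = 343.
Compare {#1, #3}: transport cost 228 + fixed 149 = 377.
All other subsets cost ≥ 323. Minimum total cost: 306.

306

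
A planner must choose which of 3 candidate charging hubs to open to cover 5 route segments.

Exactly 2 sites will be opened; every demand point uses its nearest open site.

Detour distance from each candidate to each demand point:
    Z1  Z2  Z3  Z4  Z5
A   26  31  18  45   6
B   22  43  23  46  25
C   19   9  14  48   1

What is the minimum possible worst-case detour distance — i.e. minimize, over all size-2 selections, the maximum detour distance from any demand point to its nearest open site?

Open {A, B}.
  Farthest demand point is Z4 at detour distance 45 (to A); all others are ≤ 45.
With {A, C} the worst case is 45.
With {B, C} the worst case is 46.
No size-2 selection achieves below 45.

45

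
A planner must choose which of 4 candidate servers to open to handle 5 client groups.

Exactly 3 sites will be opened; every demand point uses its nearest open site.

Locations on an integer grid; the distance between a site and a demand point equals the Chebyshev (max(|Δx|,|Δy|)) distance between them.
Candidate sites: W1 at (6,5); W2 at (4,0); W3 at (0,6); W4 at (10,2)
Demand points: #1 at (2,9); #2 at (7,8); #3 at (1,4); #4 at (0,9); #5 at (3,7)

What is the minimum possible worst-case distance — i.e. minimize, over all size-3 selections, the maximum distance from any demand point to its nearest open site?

Open {W1, W2, W3}.
  Farthest demand point is #1 at distance 3 (to W3); all others are ≤ 3.
With {W1, W3, W4} the worst case is 3.
With {W1, W2, W4} the worst case is 6.
No size-3 selection achieves below 3.

3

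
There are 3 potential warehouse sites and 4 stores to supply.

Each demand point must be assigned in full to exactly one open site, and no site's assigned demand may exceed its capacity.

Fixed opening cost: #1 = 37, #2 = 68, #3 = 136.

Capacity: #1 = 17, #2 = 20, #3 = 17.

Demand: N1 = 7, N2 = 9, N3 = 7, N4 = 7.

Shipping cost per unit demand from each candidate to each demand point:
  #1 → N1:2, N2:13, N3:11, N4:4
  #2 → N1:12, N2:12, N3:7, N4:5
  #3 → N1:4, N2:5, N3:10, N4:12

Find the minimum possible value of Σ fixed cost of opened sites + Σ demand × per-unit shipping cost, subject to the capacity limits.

304

Open {#1, #2}; cheapest assignment that respects the capacities:
  #1 (cap 17, load 14): N1, N4 — cost 7×2 + 7×4 = 42
  #2 (cap 20, load 16): N2, N3 — cost 9×12 + 7×7 = 157
  Shipping 199, fixed 105 → total 304.
  Any other capacity-feasible assignment to {#1, #2} ships for at least 199.
Compare {#1, #3}: its best feasible assignment gives total 330.
Compare {#2, #3}: its best feasible assignment gives total 361.
Every other set of open sites that can feasibly serve all demand totals ≥ 330 even under its best assignment. Minimum: 304.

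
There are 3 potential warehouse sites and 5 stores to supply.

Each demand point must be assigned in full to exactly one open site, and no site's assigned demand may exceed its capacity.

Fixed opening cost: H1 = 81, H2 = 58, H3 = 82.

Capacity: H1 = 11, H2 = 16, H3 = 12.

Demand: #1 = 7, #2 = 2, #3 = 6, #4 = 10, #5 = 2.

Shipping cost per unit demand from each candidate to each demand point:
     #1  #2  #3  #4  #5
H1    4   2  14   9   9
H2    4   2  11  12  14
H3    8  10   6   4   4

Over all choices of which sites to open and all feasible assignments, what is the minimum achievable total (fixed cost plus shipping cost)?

286

Open {H2, H3}; cheapest assignment that respects the capacities:
  H2 (cap 16, load 15): #1, #2, #3 — cost 7×4 + 2×2 + 6×11 = 98
  H3 (cap 12, load 12): #4, #5 — cost 10×4 + 2×4 = 48
  Shipping 146, fixed 140 → total 286.
  Any other capacity-feasible assignment to {H2, H3} ships for at least 146.
Compare {H1, H2, H3}: its best feasible assignment gives total 367.
Compare {H1, H2}: its best feasible assignment gives total 375.
Every other set of open sites that can feasibly serve all demand totals ≥ 367 even under its best assignment. Minimum: 286.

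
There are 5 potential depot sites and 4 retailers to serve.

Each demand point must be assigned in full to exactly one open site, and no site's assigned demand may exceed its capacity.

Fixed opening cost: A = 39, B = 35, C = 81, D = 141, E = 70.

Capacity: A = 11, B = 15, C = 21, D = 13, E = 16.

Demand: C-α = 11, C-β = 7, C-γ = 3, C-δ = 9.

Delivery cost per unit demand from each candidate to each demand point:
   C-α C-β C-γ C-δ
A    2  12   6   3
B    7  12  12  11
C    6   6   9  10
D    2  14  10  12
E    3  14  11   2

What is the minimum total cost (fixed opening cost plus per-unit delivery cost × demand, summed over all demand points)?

282

Open {A, C}; cheapest assignment that respects the capacities:
  A (cap 11, load 9): C-δ — cost 9×3 = 27
  C (cap 21, load 21): C-α, C-β, C-γ — cost 11×6 + 7×6 + 3×9 = 135
  Shipping 162, fixed 120 → total 282.
  Any other capacity-feasible assignment to {A, C} ships for at least 162.
Compare {A, C, E}: its best feasible assignment gives total 299.
Compare {A, B, E}: its best feasible assignment gives total 301.
Every other set of open sites that can feasibly serve all demand totals ≥ 299 even under its best assignment. Minimum: 282.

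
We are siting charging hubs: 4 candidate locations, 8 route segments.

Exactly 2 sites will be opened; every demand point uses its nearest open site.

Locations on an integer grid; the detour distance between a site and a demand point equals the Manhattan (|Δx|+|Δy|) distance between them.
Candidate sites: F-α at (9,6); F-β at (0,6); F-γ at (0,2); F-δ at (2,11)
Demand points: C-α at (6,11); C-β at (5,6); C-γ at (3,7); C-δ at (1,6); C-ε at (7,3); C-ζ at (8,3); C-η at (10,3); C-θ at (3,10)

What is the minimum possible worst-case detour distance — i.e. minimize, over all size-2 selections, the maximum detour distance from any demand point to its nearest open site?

6

Open {F-α, F-δ}.
  Farthest demand point is C-δ at detour distance 6 (to F-δ); all others are ≤ 6.
With {F-α, F-β} the worst case is 8.
With {F-α, F-γ} the worst case is 10.
No size-2 selection achieves below 6.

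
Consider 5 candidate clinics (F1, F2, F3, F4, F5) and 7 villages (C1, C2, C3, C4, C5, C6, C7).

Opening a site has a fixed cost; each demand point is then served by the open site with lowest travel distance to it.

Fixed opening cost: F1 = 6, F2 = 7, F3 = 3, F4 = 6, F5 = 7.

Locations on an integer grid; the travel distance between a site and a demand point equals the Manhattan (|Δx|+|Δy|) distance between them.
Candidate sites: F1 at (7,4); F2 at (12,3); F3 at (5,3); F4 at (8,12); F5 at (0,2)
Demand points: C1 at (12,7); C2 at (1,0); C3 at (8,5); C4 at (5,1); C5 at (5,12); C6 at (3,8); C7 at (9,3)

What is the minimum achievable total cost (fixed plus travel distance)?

Open {F3, F4}: assign each demand point to its cheapest open site.
  C1→F4 9, C2→F3 7, C3→F3 5, C4→F3 2, C5→F4 3, C6→F3 7, C7→F3 4
  travel distance 37, fixed 9 → total 46.
Compare {F1, F3}: travel distance 38 + fixed 9 = 47.
Compare {F2, F3}: travel distance 37 + fixed 10 = 47.
Compare {F1, F3, F4}: travel distance 32 + fixed 15 = 47.
All other subsets cost ≥ 47. Minimum total cost: 46.

46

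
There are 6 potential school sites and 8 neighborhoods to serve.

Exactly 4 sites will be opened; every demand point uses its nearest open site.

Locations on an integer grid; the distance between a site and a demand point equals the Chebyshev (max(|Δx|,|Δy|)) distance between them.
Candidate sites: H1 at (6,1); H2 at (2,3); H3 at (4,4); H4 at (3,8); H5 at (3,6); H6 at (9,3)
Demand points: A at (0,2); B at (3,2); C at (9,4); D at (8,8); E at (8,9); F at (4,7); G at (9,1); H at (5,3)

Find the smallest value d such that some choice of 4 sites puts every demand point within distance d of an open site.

Open {H1, H2, H3, H4}.
  Farthest demand point is E at distance 5 (to H3); all others are ≤ 5.
With {H1, H2, H3, H5} the worst case is 5.
With {H1, H2, H3, H6} the worst case is 5.
No size-4 selection achieves below 5.

5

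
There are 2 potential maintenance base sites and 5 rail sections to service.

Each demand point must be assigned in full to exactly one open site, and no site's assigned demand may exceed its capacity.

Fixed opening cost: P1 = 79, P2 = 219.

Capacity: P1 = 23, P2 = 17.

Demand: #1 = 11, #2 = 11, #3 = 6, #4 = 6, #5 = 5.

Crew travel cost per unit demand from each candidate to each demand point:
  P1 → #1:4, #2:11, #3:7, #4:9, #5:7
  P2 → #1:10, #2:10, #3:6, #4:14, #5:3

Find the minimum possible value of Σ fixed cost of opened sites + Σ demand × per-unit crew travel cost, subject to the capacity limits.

563

Open {P1, P2}; cheapest assignment that respects the capacities:
  P1 (cap 23, load 23): #1, #3, #4 — cost 11×4 + 6×7 + 6×9 = 140
  P2 (cap 17, load 16): #2, #5 — cost 11×10 + 5×3 = 125
  Shipping 265, fixed 298 → total 563.
  Any other capacity-feasible assignment to {P1, P2} ships for at least 265.
Total demand is 39 and no other set of sites has combined capacity ≥ 39, so {P1, P2} is the only feasible choice of open sites. Minimum: 563.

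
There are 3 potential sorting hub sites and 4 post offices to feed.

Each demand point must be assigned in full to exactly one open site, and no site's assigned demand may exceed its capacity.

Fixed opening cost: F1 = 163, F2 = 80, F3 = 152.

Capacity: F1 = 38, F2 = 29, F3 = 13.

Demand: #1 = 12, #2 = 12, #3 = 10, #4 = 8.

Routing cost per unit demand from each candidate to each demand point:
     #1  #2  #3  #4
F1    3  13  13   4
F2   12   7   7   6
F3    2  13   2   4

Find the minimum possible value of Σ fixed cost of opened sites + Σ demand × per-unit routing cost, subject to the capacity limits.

Open {F1, F2}; cheapest assignment that respects the capacities:
  F1 (cap 38, load 20): #1, #4 — cost 12×3 + 8×4 = 68
  F2 (cap 29, load 22): #2, #3 — cost 12×7 + 10×7 = 154
  Shipping 222, fixed 243 → total 465.
  Any other capacity-feasible assignment to {F1, F2} ships for at least 222.
Compare {F1, F3}: its best feasible assignment gives total 559.
Compare {F1, F2, F3}: its best feasible assignment gives total 567.
Every other set of open sites that can feasibly serve all demand totals ≥ 559 even under its best assignment. Minimum: 465.

465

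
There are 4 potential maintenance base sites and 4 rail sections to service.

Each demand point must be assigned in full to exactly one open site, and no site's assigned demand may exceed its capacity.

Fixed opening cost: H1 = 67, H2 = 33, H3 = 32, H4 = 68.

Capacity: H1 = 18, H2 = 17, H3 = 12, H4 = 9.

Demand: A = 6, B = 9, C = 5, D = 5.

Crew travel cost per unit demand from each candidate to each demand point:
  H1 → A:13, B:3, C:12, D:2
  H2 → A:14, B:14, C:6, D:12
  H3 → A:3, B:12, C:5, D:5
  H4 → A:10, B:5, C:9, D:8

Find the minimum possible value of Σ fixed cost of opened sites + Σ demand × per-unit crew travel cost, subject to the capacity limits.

Open {H1, H3}; cheapest assignment that respects the capacities:
  H1 (cap 18, load 14): B, D — cost 9×3 + 5×2 = 37
  H3 (cap 12, load 11): A, C — cost 6×3 + 5×5 = 43
  Shipping 80, fixed 99 → total 179.
  Any other capacity-feasible assignment to {H1, H3} ships for at least 80.
Compare {H1, H2, H3}: its best feasible assignment gives total 212.
Compare {H1, H3, H4}: its best feasible assignment gives total 247.
Every other set of open sites that can feasibly serve all demand totals ≥ 212 even under its best assignment. Minimum: 179.

179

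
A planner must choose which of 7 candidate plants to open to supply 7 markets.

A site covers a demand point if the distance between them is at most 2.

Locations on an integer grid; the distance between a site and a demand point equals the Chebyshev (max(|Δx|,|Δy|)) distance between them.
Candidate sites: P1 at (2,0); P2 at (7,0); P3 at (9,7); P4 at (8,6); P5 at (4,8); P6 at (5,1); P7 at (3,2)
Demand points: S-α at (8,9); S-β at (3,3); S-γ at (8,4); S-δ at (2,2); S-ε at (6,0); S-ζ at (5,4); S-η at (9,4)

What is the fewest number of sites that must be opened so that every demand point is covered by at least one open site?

4

Coverage sets (demand points within 2 of each site):
  P1: {S-δ}
  P2: {S-ε}
  P3: {S-α}
  P4: {S-γ, S-η}
  P5: {}
  P6: {S-β, S-ε}
  P7: {S-β, S-δ, S-ζ}
No 3 sites suffice: every size-3 union leaves at least one demand point uncovered.
But {P2, P3, P4, P7} covers everything, so the minimum is 4.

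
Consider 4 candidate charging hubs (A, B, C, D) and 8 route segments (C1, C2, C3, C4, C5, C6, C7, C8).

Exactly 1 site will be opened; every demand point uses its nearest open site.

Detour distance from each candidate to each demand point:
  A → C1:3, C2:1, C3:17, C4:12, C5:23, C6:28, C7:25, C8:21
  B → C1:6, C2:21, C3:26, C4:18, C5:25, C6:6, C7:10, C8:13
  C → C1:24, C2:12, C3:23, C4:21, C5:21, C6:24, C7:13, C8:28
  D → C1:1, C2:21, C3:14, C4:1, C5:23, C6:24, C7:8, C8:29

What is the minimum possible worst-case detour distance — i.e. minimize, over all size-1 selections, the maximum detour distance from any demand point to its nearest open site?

26

Open {B}.
  Farthest demand point is C3 at detour distance 26 (to B); all others are ≤ 26.
With {A} the worst case is 28.
With {C} the worst case is 28.
No size-1 selection achieves below 26.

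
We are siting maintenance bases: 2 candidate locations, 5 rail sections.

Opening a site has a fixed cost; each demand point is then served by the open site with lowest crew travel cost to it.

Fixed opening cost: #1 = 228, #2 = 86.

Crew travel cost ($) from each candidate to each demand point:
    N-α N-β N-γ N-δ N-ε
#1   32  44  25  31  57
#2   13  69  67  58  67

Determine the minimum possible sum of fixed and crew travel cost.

360

Open {#2}: assign each demand point to its cheapest open site.
  N-α→#2 13, N-β→#2 69, N-γ→#2 67, N-δ→#2 58, N-ε→#2 67
  crew travel cost 274, fixed 86 → total 360.
Compare {#1}: crew travel cost 189 + fixed 228 = 417.
Compare {#1, #2}: crew travel cost 170 + fixed 314 = 484.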